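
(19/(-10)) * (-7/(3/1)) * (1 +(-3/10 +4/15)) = 3857/900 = 4.29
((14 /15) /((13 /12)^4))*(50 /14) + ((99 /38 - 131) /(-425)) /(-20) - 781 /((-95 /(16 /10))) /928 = 2003708853 /828269000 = 2.42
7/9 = 0.78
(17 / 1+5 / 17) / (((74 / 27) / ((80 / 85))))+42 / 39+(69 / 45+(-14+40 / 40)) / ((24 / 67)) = -312712069 / 12510810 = -25.00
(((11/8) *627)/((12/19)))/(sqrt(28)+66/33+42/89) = -213818495/1387104+345997201 *sqrt(7)/2774208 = 175.83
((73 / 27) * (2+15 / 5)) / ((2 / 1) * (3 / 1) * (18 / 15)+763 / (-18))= -3650 / 9501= -0.38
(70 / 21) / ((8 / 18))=7.50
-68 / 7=-9.71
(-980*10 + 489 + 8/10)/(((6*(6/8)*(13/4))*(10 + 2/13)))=-62.69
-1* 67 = -67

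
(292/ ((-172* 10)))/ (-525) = 73/ 225750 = 0.00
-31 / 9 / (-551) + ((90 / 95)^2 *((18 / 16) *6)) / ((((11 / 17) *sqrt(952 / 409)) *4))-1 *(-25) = 26.54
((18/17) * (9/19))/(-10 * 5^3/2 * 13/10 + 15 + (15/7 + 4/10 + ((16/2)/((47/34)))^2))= -25050060/38031745789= -0.00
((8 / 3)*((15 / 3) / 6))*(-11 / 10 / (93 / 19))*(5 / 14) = -1045 / 5859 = -0.18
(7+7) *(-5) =-70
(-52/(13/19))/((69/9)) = -228/23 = -9.91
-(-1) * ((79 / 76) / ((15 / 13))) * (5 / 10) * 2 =1027 / 1140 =0.90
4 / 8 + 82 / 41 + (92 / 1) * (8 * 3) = 4421 / 2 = 2210.50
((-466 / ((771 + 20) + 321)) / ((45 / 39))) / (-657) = 3029 / 5479380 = 0.00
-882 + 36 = -846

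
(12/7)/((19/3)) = 36/133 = 0.27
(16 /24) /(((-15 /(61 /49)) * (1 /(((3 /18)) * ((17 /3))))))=-1037 /19845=-0.05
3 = 3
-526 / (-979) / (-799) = -526 / 782221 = -0.00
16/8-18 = -16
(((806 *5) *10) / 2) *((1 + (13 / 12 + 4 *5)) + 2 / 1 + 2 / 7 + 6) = 611936.31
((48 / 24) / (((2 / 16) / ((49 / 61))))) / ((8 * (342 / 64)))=3136 / 10431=0.30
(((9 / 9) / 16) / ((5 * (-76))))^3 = -1 / 224755712000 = -0.00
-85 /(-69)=85 /69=1.23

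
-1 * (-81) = 81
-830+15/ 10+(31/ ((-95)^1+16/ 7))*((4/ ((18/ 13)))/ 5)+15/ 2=-23982947/ 29205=-821.19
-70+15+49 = -6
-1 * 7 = -7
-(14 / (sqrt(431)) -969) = 969 -14 * sqrt(431) / 431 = 968.33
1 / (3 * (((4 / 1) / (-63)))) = -21 / 4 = -5.25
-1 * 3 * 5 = -15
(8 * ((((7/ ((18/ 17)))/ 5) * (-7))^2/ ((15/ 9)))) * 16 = 22204448/ 3375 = 6579.10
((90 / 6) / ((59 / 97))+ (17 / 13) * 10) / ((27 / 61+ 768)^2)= 21540869 / 337060546875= 0.00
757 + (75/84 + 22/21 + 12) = 64759/84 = 770.94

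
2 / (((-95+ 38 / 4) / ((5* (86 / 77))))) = -1720 / 13167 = -0.13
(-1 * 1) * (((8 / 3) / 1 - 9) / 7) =19 / 21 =0.90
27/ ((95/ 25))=135/ 19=7.11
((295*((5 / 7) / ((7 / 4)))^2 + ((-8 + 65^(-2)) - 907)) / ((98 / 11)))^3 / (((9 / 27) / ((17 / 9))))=-1916580088998960111512898582651731 / 368439441099212645026921875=-5201886.32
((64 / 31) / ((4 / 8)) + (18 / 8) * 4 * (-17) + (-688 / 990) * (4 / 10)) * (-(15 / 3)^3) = 57217265 / 3069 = 18643.62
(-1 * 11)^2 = 121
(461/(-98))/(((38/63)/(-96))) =99576/133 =748.69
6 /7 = 0.86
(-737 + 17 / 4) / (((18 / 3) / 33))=-32241 / 8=-4030.12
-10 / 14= -5 / 7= -0.71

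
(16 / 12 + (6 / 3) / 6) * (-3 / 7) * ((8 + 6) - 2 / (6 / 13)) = -145 / 21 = -6.90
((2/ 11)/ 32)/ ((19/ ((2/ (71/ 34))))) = 17/ 59356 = 0.00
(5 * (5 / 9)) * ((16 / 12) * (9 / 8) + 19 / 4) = 625 / 36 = 17.36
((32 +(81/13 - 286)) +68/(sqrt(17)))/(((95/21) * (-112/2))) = 9663/9880 - 3 * sqrt(17)/190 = 0.91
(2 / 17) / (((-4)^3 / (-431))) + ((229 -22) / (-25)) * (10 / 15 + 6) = -147989 / 2720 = -54.41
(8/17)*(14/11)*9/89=1008/16643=0.06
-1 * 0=0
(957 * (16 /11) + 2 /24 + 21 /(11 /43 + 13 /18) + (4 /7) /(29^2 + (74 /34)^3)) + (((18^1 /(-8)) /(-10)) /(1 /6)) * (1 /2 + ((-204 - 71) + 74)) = 506593103252051 /443259866280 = 1142.88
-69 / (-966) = 1 / 14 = 0.07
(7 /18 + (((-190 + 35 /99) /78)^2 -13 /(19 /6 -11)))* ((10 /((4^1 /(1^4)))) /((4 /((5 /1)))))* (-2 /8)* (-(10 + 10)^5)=13942815205625000 /700644087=19899996.97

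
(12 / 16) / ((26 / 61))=183 / 104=1.76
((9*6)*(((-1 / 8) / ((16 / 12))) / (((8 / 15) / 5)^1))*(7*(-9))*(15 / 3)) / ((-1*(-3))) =637875 / 128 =4983.40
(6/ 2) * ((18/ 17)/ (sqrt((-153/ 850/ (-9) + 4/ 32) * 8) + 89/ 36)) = 4325400/ 2727497-349920 * sqrt(29)/ 2727497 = 0.89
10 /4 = 5 /2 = 2.50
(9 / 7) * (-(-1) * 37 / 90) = 37 / 70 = 0.53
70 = 70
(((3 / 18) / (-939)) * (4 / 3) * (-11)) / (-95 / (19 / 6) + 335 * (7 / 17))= 374 / 15507585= 0.00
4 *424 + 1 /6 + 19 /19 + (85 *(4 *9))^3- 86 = 171915705667 /6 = 28652617611.17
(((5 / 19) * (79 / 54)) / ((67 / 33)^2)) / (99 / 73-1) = 3489035 / 13305396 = 0.26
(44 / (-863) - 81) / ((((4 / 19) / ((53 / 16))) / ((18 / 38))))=-604.08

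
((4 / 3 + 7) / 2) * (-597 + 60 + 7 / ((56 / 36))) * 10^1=-44375 / 2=-22187.50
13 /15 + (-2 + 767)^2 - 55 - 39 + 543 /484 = 585132.99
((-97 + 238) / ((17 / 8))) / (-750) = -188 / 2125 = -0.09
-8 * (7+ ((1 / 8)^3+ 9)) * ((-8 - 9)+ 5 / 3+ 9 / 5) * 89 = 49340977 / 320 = 154190.55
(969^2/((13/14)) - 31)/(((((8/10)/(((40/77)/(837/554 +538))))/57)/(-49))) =-7646476166700/2249533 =-3399139.36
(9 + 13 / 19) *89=16376 / 19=861.89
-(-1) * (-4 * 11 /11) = -4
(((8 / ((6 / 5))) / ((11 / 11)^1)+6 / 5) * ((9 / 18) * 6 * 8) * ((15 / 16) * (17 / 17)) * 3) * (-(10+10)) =-10620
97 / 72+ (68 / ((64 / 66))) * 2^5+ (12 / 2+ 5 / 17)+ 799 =3733985 / 1224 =3050.64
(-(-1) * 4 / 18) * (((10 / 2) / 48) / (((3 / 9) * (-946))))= -5 / 68112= -0.00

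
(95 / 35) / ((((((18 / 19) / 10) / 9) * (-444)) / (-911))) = 1644355 / 3108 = 529.07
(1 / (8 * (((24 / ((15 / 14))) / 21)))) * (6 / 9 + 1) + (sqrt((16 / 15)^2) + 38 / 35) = 31553 / 13440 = 2.35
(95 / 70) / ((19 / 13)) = 13 / 14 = 0.93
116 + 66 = 182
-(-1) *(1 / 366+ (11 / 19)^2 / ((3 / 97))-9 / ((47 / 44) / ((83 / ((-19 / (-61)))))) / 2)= -2301295757 / 2069974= -1111.75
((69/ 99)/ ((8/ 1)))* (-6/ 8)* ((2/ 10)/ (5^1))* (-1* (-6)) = -69/ 4400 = -0.02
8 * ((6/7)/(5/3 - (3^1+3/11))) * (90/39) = -47520/4823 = -9.85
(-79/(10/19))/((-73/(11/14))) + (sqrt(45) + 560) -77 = 3 * sqrt(5) + 4952771/10220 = 491.32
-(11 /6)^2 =-121 /36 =-3.36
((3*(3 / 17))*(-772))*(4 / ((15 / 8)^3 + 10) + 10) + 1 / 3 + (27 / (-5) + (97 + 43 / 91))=-32275005214 / 7885059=-4093.18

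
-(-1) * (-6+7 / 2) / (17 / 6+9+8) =-15 / 119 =-0.13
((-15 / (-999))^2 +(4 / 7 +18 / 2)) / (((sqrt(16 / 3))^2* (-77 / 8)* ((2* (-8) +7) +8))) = 3714869 / 19923057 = 0.19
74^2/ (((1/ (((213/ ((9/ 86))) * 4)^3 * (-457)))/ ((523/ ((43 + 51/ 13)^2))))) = -805672268892903004962304/ 2511675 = -320770907419512080.57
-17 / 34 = -1 / 2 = -0.50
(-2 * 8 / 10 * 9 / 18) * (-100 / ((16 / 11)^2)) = 605 / 16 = 37.81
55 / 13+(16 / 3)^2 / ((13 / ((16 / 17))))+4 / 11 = 145577 / 21879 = 6.65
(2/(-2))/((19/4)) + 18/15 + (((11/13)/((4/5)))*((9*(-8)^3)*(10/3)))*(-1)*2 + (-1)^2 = 40130457/1235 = 32494.30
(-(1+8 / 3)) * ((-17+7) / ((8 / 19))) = 1045 / 12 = 87.08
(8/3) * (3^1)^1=8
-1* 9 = -9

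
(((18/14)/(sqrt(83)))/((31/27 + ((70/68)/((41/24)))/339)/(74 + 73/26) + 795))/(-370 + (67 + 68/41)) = -1567037598471* sqrt(83)/24235235262857316005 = -0.00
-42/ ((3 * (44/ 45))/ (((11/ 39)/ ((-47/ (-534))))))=-28035/ 611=-45.88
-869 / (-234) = 869 / 234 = 3.71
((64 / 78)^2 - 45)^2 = 4545591241 / 2313441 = 1964.86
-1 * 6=-6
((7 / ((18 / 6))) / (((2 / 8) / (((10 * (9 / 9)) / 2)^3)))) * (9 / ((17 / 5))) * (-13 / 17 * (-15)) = 10237500 / 289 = 35423.88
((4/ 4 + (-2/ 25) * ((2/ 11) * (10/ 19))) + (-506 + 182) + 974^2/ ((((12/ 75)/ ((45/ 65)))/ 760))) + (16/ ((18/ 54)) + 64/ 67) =2839521019043847/ 910195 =3119684264.41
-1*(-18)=18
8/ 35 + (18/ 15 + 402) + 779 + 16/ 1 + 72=8893/ 7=1270.43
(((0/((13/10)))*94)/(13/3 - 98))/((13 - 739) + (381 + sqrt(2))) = 0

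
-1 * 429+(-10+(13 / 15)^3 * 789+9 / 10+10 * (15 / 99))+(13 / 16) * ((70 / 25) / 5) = 7670513 / 99000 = 77.48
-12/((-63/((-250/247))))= -1000/5187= -0.19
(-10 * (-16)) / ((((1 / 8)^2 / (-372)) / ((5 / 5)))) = -3809280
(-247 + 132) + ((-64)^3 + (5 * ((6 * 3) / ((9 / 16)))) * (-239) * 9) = -606419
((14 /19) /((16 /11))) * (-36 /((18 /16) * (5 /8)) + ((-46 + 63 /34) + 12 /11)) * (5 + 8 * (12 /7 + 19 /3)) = -85603121 /25840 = -3312.81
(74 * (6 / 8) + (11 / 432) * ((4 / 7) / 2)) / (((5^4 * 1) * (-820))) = -2047 / 18900000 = -0.00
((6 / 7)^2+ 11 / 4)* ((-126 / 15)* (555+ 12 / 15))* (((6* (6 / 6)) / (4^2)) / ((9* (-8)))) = 271151 / 3200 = 84.73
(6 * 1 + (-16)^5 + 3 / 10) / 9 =-10485697 / 90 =-116507.74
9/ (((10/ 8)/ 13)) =468/ 5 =93.60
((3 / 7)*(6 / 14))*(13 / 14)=0.17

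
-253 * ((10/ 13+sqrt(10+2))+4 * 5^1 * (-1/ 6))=25300/ 39 - 506 * sqrt(3)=-227.70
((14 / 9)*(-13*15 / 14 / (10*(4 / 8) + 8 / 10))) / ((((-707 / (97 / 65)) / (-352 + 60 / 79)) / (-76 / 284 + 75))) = -10200997240 / 49286283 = -206.97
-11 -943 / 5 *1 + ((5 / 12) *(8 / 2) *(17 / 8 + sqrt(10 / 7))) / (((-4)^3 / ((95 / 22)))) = -33764791 / 168960 -475 *sqrt(70) / 29568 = -199.97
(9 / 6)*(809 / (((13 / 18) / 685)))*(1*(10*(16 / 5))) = 478798560 / 13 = 36830658.46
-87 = -87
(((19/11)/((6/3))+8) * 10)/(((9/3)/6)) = 1950/11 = 177.27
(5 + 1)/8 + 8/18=43/36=1.19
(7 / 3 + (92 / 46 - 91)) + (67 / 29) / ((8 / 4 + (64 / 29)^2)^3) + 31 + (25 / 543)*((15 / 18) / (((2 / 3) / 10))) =-1923255315943945 / 34914930942312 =-55.08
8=8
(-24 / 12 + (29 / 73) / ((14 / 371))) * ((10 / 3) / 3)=2075 / 219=9.47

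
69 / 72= 23 / 24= 0.96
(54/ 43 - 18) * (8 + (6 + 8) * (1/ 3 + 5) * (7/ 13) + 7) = -516720/ 559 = -924.36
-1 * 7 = -7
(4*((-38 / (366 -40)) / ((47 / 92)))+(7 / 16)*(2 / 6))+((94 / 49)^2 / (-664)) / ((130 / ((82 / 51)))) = -62101704138007 / 80976542621520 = -0.77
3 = 3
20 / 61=0.33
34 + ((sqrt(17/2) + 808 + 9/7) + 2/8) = sqrt(34)/2 + 23619/28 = 846.45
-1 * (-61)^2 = -3721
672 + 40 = 712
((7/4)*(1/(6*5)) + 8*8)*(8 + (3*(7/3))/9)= 607273/1080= 562.29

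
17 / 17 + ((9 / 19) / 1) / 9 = 20 / 19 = 1.05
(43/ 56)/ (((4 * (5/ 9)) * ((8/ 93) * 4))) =35991/ 35840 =1.00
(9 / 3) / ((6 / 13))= 6.50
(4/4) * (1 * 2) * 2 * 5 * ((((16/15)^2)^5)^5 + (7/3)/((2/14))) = 10593545978434418403270112707875045146747593742022650833393004/12752430004280991738068156138297126744873821735382080078125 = 830.71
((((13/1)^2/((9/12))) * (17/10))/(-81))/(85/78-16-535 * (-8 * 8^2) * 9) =-149396/77877724185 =-0.00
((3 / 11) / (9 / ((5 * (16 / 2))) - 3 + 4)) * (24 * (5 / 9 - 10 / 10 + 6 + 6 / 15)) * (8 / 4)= 63.64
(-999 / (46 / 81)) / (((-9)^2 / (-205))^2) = -1554925 / 138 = -11267.57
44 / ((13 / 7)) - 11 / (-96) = 29711 / 1248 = 23.81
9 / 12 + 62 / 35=353 / 140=2.52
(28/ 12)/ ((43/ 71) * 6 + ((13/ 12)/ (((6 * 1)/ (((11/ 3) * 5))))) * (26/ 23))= 58788/ 185831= 0.32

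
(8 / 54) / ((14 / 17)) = 0.18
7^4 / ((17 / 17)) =2401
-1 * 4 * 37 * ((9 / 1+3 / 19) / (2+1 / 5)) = -128760 / 209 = -616.08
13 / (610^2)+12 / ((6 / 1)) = 744213 / 372100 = 2.00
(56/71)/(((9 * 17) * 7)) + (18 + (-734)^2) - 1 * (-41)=5853147353/10863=538815.00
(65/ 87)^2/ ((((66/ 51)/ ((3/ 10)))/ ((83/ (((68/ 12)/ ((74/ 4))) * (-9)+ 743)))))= 44114915/ 3040507668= 0.01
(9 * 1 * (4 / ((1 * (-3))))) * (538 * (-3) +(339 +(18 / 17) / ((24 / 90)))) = 15252.35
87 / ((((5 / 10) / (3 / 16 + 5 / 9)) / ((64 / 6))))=1379.11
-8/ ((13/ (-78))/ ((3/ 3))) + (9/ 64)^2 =196689/ 4096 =48.02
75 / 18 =25 / 6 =4.17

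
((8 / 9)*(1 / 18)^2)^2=0.00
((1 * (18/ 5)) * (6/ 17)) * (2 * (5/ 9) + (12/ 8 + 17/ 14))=2892/ 595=4.86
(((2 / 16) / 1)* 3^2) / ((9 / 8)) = 1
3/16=0.19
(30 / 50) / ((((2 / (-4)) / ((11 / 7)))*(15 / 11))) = -242 / 175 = -1.38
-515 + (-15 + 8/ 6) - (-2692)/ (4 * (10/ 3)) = -9803/ 30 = -326.77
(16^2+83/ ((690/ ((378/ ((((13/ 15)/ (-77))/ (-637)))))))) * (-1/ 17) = -59192939/ 391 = -151388.59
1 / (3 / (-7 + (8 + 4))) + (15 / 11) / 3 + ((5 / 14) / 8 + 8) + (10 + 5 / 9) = 229759 / 11088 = 20.72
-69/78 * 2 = -23/13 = -1.77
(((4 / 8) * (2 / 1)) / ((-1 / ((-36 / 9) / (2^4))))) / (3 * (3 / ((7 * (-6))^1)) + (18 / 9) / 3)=21 / 38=0.55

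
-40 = -40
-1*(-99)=99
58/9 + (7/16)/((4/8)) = 527/72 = 7.32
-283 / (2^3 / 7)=-1981 / 8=-247.62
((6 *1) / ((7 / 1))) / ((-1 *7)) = -6 / 49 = -0.12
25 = 25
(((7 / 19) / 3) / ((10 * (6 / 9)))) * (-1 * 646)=-119 / 10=-11.90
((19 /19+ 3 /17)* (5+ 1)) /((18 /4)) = 80 /51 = 1.57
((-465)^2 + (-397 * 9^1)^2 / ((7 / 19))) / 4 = 122036913 / 14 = 8716922.36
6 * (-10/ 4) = -15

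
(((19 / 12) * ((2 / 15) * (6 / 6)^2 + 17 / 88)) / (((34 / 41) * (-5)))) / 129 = -335749 / 347371200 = -0.00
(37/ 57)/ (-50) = -0.01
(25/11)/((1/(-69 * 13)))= -22425/11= -2038.64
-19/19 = -1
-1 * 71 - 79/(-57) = -3968/57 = -69.61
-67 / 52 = -1.29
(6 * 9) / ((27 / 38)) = 76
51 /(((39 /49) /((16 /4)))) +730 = 12822 /13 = 986.31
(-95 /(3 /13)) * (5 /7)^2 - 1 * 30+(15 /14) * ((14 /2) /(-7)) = -70885 /294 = -241.11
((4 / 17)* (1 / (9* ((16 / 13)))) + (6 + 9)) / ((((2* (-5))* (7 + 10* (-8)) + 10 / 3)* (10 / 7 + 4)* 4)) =64351 / 68217600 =0.00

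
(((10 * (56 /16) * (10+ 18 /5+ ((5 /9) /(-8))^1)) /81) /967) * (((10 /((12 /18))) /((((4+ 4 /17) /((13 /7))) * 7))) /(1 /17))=91501735 /947443392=0.10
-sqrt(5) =-2.24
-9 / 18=-1 / 2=-0.50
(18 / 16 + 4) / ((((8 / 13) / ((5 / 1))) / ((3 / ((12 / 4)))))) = 2665 / 64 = 41.64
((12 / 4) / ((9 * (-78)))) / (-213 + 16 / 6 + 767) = -1 / 130260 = -0.00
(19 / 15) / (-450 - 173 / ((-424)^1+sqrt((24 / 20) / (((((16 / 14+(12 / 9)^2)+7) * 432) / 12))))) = -0.00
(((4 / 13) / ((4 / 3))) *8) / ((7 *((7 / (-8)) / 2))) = -384 / 637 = -0.60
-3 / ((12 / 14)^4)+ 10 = 1919 / 432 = 4.44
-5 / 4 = -1.25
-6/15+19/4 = 87/20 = 4.35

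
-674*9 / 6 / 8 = -1011 / 8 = -126.38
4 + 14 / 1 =18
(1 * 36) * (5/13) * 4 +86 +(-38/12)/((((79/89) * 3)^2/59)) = 503998999/4381182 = 115.04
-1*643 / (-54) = 643 / 54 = 11.91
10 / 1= 10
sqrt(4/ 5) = 2 * sqrt(5)/ 5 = 0.89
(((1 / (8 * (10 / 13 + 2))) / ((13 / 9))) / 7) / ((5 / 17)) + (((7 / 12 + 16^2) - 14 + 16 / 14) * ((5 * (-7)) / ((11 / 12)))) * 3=-343946213 / 12320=-27917.71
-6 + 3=-3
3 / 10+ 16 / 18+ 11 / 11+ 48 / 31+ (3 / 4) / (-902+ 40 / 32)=12520037 / 3350790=3.74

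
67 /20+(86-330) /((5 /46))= -44829 /20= -2241.45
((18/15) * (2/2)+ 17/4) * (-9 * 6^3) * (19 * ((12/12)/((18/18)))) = -1006506/5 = -201301.20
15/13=1.15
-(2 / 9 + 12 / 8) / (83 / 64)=-992 / 747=-1.33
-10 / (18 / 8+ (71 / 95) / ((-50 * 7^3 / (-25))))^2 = -169885156000 / 86087667649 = -1.97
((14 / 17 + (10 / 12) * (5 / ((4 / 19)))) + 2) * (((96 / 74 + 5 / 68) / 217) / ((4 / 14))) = 31823923 / 63644736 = 0.50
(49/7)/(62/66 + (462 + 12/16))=924/61207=0.02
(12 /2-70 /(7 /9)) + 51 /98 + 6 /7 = -8097 /98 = -82.62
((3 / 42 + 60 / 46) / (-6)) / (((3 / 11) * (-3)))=4873 / 17388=0.28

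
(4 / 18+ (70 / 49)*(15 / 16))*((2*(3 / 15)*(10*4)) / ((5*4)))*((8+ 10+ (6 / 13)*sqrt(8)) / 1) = 1574*sqrt(2) / 1365+ 787 / 35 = 24.12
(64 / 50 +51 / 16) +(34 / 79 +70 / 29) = 6700417 / 916400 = 7.31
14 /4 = 7 /2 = 3.50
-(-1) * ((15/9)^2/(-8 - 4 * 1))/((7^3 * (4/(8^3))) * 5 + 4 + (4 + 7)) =-160/19629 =-0.01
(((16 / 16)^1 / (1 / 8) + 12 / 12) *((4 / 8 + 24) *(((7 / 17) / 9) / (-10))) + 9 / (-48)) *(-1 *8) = 1627 / 170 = 9.57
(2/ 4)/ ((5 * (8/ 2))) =1/ 40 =0.02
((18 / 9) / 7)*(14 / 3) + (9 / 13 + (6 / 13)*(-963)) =-17255 / 39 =-442.44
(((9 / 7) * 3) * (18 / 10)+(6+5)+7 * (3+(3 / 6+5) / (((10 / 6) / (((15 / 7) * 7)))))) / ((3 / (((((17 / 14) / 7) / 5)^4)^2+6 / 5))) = 107598923963996762631515621 / 697891541961621000000000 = 154.18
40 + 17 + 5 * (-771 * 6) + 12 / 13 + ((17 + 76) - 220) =-301588 / 13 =-23199.08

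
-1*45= -45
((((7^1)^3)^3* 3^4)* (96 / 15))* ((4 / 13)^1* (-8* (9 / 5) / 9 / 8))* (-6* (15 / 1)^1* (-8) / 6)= -10041268737024 / 65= -154481057492.68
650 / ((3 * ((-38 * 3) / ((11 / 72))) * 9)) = -3575 / 110808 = -0.03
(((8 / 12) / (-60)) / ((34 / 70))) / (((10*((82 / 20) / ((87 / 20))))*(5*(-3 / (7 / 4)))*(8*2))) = 1421 / 80294400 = 0.00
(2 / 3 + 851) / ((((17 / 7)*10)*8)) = 4.38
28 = 28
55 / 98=0.56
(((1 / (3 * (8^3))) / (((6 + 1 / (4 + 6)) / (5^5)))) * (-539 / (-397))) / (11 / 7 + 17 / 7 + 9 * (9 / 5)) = 0.02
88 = 88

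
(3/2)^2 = 9/4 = 2.25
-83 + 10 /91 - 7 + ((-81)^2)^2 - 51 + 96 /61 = 238951574926 /5551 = 43046581.68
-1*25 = -25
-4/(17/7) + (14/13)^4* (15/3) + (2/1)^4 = 10234244/485537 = 21.08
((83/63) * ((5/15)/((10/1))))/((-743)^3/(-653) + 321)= 54199/775622017800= 0.00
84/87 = 28/29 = 0.97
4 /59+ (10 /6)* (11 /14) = 3413 /2478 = 1.38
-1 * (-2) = 2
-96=-96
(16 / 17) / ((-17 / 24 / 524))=-201216 / 289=-696.25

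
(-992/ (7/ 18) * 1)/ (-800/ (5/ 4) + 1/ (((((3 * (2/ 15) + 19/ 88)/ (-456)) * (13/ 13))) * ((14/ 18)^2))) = 17073/ 12475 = 1.37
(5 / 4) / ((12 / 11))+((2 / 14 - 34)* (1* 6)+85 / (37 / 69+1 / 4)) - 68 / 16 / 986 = -93.89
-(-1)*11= 11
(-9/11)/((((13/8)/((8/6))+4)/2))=-576/1837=-0.31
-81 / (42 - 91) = 81 / 49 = 1.65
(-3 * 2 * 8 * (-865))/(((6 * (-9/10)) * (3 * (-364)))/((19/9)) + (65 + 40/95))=3944400/271571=14.52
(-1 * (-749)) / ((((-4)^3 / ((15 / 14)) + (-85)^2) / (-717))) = -8055495 / 107479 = -74.95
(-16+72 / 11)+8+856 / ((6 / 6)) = 9400 / 11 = 854.55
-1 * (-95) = 95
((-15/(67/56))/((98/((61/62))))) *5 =-0.63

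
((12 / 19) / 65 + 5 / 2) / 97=6199 / 239590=0.03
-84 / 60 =-7 / 5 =-1.40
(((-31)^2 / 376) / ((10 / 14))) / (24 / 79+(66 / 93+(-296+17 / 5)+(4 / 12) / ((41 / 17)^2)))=-83080515189 / 6768893641456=-0.01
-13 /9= -1.44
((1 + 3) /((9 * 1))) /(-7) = -4 /63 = -0.06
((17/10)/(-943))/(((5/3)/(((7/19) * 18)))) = -3213/447925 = -0.01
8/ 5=1.60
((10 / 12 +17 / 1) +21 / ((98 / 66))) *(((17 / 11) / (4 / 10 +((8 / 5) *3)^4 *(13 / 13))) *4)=14269375 / 38349003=0.37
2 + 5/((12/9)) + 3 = 35/4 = 8.75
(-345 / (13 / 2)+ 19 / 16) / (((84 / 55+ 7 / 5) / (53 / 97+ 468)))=-26979208135 / 3248336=-8305.55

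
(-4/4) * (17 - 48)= 31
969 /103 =9.41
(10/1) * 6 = 60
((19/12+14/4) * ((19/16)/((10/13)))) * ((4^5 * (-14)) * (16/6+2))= -23625056/45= -525001.24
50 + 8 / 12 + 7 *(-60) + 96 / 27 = -3292 / 9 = -365.78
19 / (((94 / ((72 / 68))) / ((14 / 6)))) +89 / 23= 80288 / 18377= 4.37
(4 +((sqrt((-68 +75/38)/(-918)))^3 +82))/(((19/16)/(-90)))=-123840/19-50180 * sqrt(2431221)/53520777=-6519.36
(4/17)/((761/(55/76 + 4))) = 359/245803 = 0.00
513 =513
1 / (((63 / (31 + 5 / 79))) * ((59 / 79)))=818 / 1239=0.66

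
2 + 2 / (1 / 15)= 32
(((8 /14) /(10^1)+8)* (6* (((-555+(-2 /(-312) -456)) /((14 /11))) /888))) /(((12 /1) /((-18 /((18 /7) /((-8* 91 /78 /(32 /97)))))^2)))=-7518532607971 /53194752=-141339.74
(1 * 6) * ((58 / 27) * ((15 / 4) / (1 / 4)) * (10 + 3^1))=7540 / 3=2513.33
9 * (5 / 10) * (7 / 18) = 7 / 4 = 1.75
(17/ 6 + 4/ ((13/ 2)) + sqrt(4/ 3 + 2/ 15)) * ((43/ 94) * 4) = 86 * sqrt(330)/ 705 + 11567/ 1833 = 8.53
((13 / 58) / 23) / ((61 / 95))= 0.02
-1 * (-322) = 322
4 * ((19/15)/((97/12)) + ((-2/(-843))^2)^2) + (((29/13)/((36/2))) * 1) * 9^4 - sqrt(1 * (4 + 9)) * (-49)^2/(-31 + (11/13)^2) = 405769 * sqrt(13)/5118 + 5182176705682615129/6368327435144610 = 1099.60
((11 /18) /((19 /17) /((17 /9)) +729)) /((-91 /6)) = -3179 /57562596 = -0.00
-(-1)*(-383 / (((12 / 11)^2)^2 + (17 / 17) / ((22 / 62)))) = -5607503 / 61997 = -90.45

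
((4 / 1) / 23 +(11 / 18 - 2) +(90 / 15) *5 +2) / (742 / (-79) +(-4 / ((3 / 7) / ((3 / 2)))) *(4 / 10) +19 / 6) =-2.60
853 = 853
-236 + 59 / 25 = -5841 / 25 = -233.64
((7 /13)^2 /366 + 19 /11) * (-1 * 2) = -1175765 /340197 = -3.46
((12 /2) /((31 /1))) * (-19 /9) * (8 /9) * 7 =-2.54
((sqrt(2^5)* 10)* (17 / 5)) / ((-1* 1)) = -136* sqrt(2) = -192.33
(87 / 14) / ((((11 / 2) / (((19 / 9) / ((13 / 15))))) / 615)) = 1694325 / 1001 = 1692.63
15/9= 5/3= 1.67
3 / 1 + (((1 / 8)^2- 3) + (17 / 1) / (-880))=-13 / 3520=-0.00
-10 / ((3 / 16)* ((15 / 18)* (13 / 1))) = -64 / 13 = -4.92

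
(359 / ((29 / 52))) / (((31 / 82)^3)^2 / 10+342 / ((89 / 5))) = 5050924922507476480 / 150759199006162261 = 33.50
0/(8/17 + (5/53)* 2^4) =0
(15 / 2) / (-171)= -5 / 114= -0.04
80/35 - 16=-96/7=-13.71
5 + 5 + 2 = 12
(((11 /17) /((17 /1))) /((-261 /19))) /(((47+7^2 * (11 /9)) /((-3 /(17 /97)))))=60819 /137062874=0.00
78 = 78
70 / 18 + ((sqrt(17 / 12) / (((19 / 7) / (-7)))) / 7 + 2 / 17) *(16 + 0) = 883 / 153 -56 *sqrt(51) / 57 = -1.24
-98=-98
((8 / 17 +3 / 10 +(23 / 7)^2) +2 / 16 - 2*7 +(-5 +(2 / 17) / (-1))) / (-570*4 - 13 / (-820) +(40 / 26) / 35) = 131884987 / 40490734606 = 0.00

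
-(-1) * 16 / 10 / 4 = 0.40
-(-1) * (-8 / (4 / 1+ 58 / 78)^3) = -474552 / 6331625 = -0.07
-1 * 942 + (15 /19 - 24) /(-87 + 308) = -3955899 /4199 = -942.11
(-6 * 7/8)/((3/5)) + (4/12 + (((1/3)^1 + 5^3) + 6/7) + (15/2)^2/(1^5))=7309/42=174.02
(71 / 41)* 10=710 / 41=17.32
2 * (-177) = -354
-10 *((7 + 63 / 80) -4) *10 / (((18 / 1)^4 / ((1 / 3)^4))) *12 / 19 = -505 / 17950896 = -0.00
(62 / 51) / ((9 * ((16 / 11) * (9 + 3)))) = 0.01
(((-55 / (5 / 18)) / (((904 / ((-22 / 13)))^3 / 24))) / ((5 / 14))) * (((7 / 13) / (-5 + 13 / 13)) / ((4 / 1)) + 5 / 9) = 300389397 / 6593692994720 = 0.00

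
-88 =-88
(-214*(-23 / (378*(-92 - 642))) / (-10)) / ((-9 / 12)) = -2461 / 1040445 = -0.00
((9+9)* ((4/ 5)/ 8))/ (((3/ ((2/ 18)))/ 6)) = 2/ 5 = 0.40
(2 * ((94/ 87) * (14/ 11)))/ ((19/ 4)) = 0.58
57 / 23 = 2.48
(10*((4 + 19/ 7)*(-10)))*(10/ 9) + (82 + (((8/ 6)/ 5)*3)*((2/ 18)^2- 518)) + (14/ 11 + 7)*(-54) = -47561776/ 31185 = -1525.15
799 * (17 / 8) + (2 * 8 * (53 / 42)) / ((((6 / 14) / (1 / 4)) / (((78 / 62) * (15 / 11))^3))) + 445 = 698614609403 / 317214568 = 2202.34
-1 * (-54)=54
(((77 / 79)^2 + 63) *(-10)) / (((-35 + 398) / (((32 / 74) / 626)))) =-31928960 / 26236558623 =-0.00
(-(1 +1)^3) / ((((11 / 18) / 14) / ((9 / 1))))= -18144 / 11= -1649.45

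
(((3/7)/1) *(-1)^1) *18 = -54/7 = -7.71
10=10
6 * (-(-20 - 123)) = 858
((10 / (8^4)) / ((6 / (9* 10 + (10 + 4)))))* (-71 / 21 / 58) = -4615 / 1870848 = -0.00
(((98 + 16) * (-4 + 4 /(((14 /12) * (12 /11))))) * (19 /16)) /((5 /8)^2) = -51984 /175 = -297.05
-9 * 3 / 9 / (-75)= 0.04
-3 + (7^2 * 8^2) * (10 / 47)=664.23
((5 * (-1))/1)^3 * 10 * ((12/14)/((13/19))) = -142500/91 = -1565.93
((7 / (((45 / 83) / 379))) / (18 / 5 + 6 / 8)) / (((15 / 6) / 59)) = 103933928 / 3915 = 26547.62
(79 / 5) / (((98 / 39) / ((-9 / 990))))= -3081 / 53900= -0.06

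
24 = 24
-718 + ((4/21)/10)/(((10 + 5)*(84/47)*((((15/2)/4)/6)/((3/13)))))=-514536374/716625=-718.00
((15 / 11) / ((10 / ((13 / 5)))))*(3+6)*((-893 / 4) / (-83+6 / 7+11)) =731367 / 73040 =10.01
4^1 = 4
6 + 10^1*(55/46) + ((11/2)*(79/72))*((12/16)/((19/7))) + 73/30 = 3084499/139840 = 22.06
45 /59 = 0.76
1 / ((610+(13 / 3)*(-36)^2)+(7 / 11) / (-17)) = 0.00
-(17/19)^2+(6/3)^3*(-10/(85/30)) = -178193/6137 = -29.04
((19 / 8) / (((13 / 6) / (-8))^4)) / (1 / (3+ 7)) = 126074880 / 28561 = 4414.23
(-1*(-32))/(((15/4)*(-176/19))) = -152/165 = -0.92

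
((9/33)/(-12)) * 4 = -1/11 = -0.09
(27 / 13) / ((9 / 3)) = 9 / 13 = 0.69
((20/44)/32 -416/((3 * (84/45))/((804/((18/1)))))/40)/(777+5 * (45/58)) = -17779291/167395536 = -0.11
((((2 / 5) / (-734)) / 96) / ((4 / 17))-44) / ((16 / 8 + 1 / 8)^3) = -124016708 / 27046065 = -4.59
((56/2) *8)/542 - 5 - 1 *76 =-21839/271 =-80.59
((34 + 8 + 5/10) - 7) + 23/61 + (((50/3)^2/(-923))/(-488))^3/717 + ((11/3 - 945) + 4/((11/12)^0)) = -672784457091858905070419/746330652876858176088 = -901.46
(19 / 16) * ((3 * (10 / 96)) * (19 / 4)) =1805 / 1024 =1.76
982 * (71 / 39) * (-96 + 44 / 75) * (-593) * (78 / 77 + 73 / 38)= 254000844910196 / 855855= 296780231.36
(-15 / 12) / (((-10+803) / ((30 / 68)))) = -75 / 107848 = -0.00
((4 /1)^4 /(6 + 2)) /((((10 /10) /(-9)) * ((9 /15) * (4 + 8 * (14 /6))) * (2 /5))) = -900 /17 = -52.94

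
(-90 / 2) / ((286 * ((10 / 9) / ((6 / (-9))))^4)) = -729 / 35750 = -0.02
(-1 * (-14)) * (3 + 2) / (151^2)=70 / 22801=0.00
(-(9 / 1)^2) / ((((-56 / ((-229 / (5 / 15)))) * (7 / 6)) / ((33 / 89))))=-5509053 / 17444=-315.81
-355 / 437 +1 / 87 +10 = 349742 / 38019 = 9.20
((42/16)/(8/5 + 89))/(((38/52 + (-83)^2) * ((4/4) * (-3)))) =-455/324588996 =-0.00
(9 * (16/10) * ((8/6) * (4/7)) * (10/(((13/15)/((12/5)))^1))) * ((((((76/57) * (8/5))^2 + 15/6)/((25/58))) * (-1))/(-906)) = 47112704/8588125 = 5.49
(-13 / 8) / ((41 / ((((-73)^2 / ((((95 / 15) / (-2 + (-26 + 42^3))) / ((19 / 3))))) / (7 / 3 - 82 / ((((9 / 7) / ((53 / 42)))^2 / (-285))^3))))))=-294477143966001360 / 31944327339650073671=-0.01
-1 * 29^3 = -24389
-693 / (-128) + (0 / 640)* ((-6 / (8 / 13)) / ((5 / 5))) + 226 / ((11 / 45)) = 1309383 / 1408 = 929.96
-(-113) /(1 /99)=11187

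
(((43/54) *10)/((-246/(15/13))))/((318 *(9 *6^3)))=-1075/17792802144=-0.00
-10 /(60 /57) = -19 /2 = -9.50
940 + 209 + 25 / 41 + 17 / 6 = 283501 / 246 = 1152.44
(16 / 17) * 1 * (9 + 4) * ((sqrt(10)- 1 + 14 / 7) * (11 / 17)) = 32.95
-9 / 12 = -3 / 4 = -0.75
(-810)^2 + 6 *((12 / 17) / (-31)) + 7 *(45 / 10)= 691562457 / 1054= 656131.36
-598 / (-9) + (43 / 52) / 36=124427 / 1872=66.47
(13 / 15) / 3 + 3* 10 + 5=1588 / 45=35.29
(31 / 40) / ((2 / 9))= 279 / 80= 3.49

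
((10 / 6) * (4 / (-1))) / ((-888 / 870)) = 725 / 111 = 6.53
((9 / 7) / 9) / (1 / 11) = 11 / 7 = 1.57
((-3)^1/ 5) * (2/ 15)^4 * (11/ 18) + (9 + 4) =9871787/ 759375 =13.00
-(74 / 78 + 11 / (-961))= -35128 / 37479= -0.94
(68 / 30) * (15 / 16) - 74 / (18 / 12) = -1133 / 24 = -47.21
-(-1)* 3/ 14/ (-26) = -3/ 364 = -0.01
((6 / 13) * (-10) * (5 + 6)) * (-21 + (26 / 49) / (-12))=680570 / 637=1068.40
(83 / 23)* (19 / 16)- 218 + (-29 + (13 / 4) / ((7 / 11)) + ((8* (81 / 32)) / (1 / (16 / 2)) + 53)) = -22.61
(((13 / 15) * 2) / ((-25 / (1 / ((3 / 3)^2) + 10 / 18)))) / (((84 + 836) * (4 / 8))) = -91 / 388125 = -0.00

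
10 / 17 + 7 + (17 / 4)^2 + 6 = 31.65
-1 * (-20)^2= -400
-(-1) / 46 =1 / 46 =0.02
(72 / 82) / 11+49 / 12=4.16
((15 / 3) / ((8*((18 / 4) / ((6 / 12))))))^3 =125 / 373248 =0.00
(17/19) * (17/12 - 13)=-2363/228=-10.36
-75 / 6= -25 / 2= -12.50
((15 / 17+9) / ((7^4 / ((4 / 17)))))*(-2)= -192 / 99127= -0.00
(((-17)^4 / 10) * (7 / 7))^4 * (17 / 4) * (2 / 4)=827240261886336764177 / 80000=10340503273579209.55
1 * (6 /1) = 6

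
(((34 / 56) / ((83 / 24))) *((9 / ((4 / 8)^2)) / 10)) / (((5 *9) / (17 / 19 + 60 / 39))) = 122604 / 3587675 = 0.03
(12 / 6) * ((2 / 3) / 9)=4 / 27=0.15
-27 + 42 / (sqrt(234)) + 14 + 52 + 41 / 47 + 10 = 7 * sqrt(26) / 13 + 2344 / 47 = 52.62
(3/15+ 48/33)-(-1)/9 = 874/495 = 1.77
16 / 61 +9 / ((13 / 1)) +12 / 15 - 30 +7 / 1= -84238 / 3965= -21.25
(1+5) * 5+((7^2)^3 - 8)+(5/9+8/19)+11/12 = 80488259/684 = 117672.89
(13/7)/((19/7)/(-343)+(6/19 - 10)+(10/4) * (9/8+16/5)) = 1355536/817767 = 1.66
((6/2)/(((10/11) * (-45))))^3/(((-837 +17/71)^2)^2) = -33822947411/42044770541970933750000000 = -0.00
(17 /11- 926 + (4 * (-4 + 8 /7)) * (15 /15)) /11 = -72063 /847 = -85.08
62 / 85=0.73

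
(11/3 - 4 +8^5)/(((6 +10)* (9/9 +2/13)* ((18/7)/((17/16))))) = 152074741/207360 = 733.39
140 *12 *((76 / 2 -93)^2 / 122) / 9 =847000 / 183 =4628.42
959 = 959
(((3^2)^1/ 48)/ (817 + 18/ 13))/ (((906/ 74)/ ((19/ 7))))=9139/ 179926768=0.00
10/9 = 1.11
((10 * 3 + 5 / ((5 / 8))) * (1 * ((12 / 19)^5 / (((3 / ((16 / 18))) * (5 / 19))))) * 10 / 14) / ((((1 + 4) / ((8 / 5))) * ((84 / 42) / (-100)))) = -2359296 / 48013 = -49.14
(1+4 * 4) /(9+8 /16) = 34 /19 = 1.79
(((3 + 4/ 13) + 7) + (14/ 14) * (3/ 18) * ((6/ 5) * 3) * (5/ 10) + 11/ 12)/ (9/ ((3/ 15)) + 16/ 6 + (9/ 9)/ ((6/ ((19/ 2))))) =8989/ 38415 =0.23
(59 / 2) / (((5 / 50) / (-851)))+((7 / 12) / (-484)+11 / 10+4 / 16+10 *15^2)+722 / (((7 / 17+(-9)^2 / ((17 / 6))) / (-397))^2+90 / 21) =-34180999102142627 / 137479919280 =-248625.39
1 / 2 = 0.50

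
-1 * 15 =-15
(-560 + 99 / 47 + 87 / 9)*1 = -77300 / 141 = -548.23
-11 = -11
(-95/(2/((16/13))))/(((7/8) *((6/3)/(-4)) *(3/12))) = 48640/91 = 534.51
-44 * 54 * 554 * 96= -126365184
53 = 53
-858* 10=-8580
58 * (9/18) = 29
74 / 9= 8.22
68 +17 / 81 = 5525 / 81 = 68.21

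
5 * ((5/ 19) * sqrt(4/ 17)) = 0.64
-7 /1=-7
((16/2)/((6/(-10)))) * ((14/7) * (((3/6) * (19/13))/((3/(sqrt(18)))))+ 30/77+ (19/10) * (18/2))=-17956/77 -760 * sqrt(2)/39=-260.75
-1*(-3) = 3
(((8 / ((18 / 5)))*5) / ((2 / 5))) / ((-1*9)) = -250 / 81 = -3.09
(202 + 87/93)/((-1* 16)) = -6291/496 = -12.68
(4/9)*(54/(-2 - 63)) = -24/65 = -0.37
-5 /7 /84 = -5 /588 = -0.01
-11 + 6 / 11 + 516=5561 / 11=505.55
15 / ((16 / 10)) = 9.38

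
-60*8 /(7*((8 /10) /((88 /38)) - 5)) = 14.73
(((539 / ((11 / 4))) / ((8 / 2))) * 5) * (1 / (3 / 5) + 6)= 5635 / 3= 1878.33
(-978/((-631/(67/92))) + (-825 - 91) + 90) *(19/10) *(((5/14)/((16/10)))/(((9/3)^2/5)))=-11372788675/58516416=-194.35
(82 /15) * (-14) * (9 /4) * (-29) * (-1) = -24969 /5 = -4993.80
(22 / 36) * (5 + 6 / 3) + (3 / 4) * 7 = 343 / 36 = 9.53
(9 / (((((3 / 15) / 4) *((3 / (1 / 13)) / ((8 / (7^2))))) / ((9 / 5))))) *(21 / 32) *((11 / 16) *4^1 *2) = 891 / 182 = 4.90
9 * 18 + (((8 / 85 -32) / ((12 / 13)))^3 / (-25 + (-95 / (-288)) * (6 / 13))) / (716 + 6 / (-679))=54333967937261658 / 330657173288125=164.32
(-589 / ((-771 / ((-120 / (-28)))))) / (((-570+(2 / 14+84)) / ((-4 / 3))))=1240 / 138009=0.01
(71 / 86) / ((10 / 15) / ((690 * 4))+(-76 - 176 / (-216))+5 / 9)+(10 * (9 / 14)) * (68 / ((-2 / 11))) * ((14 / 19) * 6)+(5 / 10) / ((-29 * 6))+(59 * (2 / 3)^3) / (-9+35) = -327720415785709309 / 30833202751884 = -10628.82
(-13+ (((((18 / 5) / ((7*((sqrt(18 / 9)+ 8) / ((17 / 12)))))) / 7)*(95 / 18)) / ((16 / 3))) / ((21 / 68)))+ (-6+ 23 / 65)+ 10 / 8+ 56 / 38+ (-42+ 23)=-2748169199 / 78790530 - 5491*sqrt(2) / 1020768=-34.89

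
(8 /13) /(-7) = -8 /91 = -0.09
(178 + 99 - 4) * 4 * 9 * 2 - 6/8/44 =3459453/176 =19655.98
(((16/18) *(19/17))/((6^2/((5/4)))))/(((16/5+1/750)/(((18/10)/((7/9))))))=7125/285719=0.02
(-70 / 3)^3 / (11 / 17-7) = 1457750 / 729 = 1999.66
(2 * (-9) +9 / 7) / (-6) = 39 / 14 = 2.79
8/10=4/5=0.80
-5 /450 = -1 /90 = -0.01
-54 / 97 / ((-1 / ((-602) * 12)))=-390096 / 97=-4021.61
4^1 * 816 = 3264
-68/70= -34/35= -0.97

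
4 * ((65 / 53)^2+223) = 2522528 / 2809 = 898.02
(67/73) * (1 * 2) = 134/73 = 1.84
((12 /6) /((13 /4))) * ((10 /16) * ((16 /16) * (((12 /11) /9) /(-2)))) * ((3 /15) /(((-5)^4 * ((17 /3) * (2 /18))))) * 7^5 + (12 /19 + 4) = 127957006 /28868125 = 4.43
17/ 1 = 17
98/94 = 49/47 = 1.04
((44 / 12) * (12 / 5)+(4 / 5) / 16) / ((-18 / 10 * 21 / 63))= -59 / 4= -14.75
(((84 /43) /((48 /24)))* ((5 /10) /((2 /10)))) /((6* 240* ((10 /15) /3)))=21 /2752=0.01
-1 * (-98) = 98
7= 7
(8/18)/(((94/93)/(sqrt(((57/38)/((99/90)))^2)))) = 310/517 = 0.60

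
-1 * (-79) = 79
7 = 7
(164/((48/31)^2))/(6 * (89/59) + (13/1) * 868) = 2324659/383783040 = 0.01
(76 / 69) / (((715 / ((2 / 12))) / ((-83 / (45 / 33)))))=-3154 / 201825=-0.02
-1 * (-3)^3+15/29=798/29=27.52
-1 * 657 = -657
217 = 217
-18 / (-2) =9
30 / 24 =1.25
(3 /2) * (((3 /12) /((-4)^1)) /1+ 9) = 429 /32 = 13.41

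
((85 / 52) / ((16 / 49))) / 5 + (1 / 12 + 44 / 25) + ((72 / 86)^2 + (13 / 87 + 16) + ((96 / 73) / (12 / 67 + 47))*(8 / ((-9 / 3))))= 174124052434401 / 8874575777600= 19.62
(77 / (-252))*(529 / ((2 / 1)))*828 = -133837 / 2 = -66918.50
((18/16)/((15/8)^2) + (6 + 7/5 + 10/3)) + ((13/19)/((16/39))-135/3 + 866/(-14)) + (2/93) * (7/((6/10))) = -1393518509/14842800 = -93.89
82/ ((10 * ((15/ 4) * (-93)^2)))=164/ 648675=0.00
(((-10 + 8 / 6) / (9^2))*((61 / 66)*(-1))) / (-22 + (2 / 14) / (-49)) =-271999 / 60519393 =-0.00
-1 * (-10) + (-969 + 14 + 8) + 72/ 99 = -10299/ 11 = -936.27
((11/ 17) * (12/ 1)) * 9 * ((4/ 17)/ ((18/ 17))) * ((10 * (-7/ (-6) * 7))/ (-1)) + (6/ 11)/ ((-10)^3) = -118580051/ 93500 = -1268.24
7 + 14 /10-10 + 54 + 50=512 /5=102.40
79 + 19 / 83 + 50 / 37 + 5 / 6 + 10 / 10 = 82.41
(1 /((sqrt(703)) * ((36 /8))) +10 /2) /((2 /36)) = 4 * sqrt(703) /703 +90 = 90.15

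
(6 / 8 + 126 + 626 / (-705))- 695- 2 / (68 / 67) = -27378943 / 47940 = -571.11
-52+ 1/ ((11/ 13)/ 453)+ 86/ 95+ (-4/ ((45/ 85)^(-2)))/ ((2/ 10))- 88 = 117982289/ 302005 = 390.66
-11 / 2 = -5.50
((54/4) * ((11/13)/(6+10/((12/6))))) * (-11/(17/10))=-1485/221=-6.72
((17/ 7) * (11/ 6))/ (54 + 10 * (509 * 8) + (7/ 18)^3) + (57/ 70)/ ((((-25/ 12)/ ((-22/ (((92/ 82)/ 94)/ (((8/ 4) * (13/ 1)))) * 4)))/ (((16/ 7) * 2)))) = 11474011468181306484/ 33499273562125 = 342515.23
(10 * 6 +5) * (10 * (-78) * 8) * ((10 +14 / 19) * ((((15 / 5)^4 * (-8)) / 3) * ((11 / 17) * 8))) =92515737600 / 19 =4869249347.37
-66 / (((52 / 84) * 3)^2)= -3234 / 169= -19.14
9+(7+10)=26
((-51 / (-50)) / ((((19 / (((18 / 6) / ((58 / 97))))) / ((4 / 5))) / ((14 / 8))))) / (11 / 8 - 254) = -207774 / 139196375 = -0.00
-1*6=-6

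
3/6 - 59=-117/2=-58.50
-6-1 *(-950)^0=-7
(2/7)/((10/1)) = 1/35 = 0.03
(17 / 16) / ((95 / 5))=17 / 304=0.06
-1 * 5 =-5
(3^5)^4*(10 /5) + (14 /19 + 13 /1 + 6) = 132497807613 /19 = 6973568821.74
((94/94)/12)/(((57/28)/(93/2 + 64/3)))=2849/1026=2.78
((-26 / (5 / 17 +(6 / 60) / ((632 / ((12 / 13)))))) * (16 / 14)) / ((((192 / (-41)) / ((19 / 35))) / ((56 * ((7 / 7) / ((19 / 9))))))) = 223335528 / 719257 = 310.51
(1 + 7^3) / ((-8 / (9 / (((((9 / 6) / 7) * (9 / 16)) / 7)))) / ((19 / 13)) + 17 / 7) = 1281056 / 9005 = 142.26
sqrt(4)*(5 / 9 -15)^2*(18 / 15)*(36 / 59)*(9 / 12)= 13520 / 59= 229.15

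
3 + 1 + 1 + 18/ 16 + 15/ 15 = 57/ 8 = 7.12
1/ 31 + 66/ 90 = 356/ 465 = 0.77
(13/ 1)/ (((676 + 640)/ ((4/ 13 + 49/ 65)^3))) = 0.01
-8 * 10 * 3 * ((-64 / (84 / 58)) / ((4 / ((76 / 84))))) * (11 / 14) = 1884.86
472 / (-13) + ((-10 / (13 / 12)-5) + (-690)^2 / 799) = 5664357 / 10387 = 545.33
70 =70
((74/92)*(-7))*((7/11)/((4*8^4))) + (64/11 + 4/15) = 6.08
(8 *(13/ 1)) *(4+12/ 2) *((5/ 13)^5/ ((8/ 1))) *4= 125000/ 28561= 4.38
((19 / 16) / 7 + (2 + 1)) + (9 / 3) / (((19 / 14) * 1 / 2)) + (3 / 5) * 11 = 150989 / 10640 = 14.19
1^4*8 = 8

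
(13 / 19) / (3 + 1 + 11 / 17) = 221 / 1501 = 0.15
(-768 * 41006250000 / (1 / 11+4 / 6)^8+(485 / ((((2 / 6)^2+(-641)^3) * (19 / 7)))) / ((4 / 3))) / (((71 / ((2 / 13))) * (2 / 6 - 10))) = 65066025078.19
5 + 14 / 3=9.67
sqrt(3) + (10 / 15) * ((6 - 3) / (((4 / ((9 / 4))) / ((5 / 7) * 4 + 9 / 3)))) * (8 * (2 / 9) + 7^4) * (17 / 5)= sqrt(3) + 3014525 / 56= 53832.54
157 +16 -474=-301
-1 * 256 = -256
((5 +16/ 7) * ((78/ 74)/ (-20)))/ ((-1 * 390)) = 51/ 51800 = 0.00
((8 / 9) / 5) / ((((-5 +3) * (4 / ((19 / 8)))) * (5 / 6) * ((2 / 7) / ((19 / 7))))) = -361 / 600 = -0.60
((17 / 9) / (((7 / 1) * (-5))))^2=289 / 99225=0.00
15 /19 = 0.79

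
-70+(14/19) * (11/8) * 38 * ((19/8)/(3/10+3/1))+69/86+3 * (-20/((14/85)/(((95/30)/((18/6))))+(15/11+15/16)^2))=-1641565731551/31270325496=-52.50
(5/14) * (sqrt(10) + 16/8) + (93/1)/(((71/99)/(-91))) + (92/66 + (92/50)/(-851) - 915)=-192874266427/15170925 + 5 * sqrt(10)/14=-12712.29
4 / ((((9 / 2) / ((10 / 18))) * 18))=0.03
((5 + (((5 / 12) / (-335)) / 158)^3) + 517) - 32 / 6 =1059131416657996799 / 2049931774176768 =516.67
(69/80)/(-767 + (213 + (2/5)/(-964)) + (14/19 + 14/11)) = -0.00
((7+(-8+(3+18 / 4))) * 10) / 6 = 10.83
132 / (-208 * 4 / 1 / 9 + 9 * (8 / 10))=-1485 / 959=-1.55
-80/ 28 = -20/ 7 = -2.86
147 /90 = 49 /30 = 1.63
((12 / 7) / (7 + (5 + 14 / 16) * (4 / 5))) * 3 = 40 / 91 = 0.44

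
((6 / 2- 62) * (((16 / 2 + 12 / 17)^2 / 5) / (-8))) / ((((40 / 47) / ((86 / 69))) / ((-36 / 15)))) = -326476382 / 830875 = -392.93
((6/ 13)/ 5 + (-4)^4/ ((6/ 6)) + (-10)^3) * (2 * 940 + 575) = -23741814/ 13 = -1826293.38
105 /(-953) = -105 /953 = -0.11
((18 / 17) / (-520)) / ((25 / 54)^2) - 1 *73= -50422186 / 690625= -73.01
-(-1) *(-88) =-88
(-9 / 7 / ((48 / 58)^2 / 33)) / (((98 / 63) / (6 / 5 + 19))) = -25227477 / 31360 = -804.45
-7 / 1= -7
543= 543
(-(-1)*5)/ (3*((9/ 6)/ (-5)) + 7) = 50/ 61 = 0.82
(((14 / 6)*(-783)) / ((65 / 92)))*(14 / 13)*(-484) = 1138937184 / 845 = 1347854.66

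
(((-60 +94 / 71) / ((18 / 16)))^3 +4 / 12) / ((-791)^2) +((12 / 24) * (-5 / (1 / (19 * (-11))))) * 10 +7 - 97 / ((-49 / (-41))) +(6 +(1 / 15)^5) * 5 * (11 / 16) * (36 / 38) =80182989441859522113877 / 15508833973638705000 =5170.15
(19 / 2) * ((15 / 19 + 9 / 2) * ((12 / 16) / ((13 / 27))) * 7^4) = 39090681 / 208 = 187935.97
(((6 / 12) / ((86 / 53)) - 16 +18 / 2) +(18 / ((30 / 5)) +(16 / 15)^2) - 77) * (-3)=3078743 / 12900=238.66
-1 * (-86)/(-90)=-43/45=-0.96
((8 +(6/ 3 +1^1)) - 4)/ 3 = 7/ 3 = 2.33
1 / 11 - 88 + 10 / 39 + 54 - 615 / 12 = -145693 / 1716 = -84.90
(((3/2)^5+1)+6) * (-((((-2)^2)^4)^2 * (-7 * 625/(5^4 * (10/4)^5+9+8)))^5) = 33338941497829500852.25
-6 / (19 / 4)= -24 / 19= -1.26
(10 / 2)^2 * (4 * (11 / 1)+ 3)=1175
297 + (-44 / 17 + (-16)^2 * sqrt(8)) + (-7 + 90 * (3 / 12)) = 10537 / 34 + 512 * sqrt(2) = 1033.99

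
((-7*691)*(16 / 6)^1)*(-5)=193480 / 3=64493.33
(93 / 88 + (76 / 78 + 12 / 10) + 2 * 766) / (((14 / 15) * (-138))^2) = 131722835 / 1423373952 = 0.09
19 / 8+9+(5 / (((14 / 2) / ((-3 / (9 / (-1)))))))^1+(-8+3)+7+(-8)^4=690415 / 168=4109.61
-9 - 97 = -106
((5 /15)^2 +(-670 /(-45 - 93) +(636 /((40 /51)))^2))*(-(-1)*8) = 27223140334 /5175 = 5260510.21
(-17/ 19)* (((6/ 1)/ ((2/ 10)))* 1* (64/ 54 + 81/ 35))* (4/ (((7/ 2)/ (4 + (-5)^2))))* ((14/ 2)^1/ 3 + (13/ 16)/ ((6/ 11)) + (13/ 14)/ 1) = -14792.40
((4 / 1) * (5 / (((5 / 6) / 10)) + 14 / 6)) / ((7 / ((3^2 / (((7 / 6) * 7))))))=39.25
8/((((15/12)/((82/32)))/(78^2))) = 498888/5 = 99777.60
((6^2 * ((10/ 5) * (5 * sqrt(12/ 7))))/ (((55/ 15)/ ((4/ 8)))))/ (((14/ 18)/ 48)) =466560 * sqrt(21)/ 539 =3966.69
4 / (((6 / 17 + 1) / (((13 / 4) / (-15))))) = -221 / 345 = -0.64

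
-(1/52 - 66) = 3431/52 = 65.98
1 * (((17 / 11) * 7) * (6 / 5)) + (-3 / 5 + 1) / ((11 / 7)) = 728 / 55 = 13.24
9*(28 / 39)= 84 / 13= 6.46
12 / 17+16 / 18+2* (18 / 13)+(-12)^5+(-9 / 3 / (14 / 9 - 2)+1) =-1979611013 / 7956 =-248819.89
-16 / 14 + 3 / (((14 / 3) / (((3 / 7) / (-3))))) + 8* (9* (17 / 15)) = 39379 / 490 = 80.37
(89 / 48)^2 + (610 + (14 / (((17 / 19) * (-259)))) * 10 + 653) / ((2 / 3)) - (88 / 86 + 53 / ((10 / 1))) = 589109670163 / 311581440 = 1890.71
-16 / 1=-16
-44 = -44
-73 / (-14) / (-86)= -73 / 1204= -0.06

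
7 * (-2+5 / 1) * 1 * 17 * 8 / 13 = 2856 / 13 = 219.69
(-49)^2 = 2401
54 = 54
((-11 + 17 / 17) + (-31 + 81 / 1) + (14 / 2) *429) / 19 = 3043 / 19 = 160.16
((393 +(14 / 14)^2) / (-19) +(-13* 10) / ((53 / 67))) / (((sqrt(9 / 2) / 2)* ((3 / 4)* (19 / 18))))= -2981952* sqrt(2) / 19133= -220.41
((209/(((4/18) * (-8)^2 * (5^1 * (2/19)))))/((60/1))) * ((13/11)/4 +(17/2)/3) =149093/102400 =1.46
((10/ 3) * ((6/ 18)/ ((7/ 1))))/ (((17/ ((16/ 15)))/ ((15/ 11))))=160/ 11781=0.01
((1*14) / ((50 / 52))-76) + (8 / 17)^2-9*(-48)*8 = 24527296 / 7225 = 3394.78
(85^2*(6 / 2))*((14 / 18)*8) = 404600 / 3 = 134866.67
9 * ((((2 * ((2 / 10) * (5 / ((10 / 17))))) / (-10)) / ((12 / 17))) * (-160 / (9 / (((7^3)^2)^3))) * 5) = 1882446119184479044 / 3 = 627482039728159681.33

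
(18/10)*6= 54/5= 10.80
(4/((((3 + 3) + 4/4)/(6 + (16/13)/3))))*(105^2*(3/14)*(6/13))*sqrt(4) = 1350000/169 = 7988.17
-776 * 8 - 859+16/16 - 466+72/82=-308776/41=-7531.12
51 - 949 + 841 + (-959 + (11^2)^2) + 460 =14085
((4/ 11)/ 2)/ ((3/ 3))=2/ 11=0.18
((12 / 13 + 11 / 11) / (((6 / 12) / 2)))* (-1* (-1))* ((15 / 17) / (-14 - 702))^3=-84375 / 5860965865456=-0.00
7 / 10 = 0.70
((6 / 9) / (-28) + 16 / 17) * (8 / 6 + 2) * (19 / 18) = 62225 / 19278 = 3.23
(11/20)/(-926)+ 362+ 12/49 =328729461/907480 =362.24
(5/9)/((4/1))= 5/36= 0.14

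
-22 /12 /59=-11 /354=-0.03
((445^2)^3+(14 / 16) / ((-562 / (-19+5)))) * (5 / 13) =87282339225025625245 / 29224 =2986666412025240.39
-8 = -8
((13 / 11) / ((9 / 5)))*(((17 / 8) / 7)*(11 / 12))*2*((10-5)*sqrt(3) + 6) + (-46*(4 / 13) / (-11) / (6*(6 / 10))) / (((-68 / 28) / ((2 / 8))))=2641175 / 1225224 + 5525*sqrt(3) / 3024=5.32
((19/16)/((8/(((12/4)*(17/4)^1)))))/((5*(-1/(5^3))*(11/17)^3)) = -119017425/681472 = -174.65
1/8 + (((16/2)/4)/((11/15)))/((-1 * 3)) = -69/88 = -0.78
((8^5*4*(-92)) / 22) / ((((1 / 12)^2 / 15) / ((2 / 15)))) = -157858350.55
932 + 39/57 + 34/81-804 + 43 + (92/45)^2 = 6782516/38475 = 176.28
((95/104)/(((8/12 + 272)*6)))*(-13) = -95/13088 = -0.01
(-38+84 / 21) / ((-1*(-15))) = -34 / 15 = -2.27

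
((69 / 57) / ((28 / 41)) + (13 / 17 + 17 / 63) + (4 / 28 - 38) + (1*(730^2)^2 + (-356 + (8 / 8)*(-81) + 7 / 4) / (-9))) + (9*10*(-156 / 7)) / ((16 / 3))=3852505369138793 / 13566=283982409637.24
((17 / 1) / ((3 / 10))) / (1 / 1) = 170 / 3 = 56.67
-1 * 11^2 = -121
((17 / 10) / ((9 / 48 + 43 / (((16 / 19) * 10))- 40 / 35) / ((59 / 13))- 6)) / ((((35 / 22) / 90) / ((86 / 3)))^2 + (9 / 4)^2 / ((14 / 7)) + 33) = -14476504863744 / 1538686378391809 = -0.01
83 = 83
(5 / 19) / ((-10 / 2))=-1 / 19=-0.05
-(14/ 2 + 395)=-402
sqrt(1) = 1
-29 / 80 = -0.36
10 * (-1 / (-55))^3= 0.00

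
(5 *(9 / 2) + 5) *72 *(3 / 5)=1188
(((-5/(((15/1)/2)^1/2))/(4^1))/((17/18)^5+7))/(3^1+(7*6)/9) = -0.01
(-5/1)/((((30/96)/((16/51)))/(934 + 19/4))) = -240320/51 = -4712.16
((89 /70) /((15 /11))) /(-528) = -89 /50400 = -0.00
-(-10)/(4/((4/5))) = 2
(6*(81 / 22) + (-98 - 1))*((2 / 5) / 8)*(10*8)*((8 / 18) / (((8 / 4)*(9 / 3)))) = -752 / 33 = -22.79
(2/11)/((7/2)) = 4/77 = 0.05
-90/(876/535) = -8025/146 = -54.97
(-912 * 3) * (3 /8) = -1026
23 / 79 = 0.29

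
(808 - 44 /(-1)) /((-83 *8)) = -213 /166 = -1.28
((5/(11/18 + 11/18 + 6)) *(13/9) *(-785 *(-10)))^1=7850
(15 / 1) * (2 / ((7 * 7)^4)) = 30 / 5764801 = 0.00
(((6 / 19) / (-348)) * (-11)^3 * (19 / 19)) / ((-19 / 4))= -2662 / 10469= -0.25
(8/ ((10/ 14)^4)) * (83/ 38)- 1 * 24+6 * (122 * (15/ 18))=7755882/ 11875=653.13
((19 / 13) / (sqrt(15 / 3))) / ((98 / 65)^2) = 1235 * sqrt(5) / 9604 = 0.29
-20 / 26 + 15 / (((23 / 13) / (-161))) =-17755 / 13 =-1365.77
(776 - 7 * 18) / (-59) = -650 / 59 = -11.02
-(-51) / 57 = 0.89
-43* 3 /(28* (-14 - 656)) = 0.01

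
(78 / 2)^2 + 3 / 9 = 4564 / 3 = 1521.33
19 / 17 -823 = -13972 / 17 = -821.88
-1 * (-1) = 1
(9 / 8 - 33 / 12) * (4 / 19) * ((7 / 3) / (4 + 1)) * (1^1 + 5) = -91 / 95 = -0.96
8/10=4/5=0.80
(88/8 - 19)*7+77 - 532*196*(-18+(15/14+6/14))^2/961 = -28367871/961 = -29519.12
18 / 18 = 1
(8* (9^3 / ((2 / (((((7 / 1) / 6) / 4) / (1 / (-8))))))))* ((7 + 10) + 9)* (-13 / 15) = 766584 / 5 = 153316.80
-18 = -18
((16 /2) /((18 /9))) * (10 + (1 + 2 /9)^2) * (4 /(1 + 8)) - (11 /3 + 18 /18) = 11494 /729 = 15.77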